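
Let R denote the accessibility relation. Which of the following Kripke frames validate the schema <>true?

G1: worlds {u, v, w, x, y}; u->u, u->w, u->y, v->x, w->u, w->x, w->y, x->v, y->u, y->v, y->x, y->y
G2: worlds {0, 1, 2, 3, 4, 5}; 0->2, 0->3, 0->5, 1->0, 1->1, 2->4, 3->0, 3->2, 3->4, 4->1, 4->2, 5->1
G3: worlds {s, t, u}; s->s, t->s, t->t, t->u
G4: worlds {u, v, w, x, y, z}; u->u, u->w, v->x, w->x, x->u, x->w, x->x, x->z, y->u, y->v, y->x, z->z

G1, G2, G4

This is the axiom for seriality; its first-order frame correspondent is forall x exists y Rxy.
G1: holds.
G2: holds.
G3: fails — world u has no successor.
G4: holds.
Valid on: G1, G2, G4.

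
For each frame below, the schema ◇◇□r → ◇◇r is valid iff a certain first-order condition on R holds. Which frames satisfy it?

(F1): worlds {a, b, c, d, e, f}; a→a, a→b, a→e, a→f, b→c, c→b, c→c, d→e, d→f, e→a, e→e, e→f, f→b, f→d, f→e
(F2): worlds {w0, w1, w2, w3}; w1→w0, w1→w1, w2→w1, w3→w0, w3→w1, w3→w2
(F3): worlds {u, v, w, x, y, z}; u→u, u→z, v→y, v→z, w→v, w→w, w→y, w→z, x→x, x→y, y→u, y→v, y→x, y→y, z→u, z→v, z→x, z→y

(F3)

This is the axiom for a generalized confluence (Geach) condition; its first-order frame correspondent is ∀x ∀y (xR²y → ∃w (yRw ∧ xR²w)).
(F1): fails — dR²b but no w with bRw and dR²w.
(F2): fails — w1R²w0 but no w with w0Rw and w1R²w.
(F3): condition met.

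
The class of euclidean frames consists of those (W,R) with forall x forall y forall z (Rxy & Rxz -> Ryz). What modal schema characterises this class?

A defining formula is ◇s → □◇s (the 5 axiom).

◇s → □◇s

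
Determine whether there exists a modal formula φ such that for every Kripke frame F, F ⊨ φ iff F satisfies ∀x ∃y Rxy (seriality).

The condition is seriality. A defining modal formula is □r → ◇r.
Suppose □r→◇r is valid. At any x set V(r)=W. Then □r at x, so ◇r at x, so x has a successor.

Definable; □r → ◇r defines it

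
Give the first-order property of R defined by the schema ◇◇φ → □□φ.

∀x ∀y ∀z ((xR²y ∧ xR²z) → ∃w (y = w ∧ z = w))

This is a Sahlqvist (Geach-type) schema ◇^2□^0φ → □^2◇^0φ.
Minimal-valuation argument: fix x; take any y with xR^2y and any z with xR^2z. Set V(φ) to the set of worlds R-reachable from y in exactly 0 steps. Then □^0φ holds at y, so the antecedent holds at x; validity forces ◇^0φ at z, giving a w with zR^0w and yR^0w.
First-order correspondent: ∀x ∀y ∀z ((xR²y ∧ xR²z) → ∃w (y = w ∧ z = w)).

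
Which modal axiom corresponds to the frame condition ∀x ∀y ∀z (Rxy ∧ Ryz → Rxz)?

A defining formula is □q → □□q (the 4 axiom).
Suppose □q→□□q is valid. Take Rxy, Ryz and set V(q)={w : Rxw}. Then □q at x, so □□q at x, so □q at y, so q at z, i.e. Rxz.

□q → □□q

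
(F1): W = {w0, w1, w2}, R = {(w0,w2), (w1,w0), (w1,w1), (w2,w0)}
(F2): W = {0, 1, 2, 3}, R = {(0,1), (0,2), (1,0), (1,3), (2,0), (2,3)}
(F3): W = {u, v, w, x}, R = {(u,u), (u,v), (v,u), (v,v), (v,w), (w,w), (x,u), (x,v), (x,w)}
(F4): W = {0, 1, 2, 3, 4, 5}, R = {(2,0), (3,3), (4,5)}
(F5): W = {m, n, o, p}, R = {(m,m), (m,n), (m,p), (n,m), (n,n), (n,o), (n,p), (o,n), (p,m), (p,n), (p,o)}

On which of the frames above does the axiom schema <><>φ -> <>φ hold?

(F4)

The schema corresponds to a generalized confluence (Geach) condition: forall x forall y (x R^2 y -> exists w (y = w & xRw)).
(F1): fails — w0R²w0 but no w with w0=w and w0Rw.
(F2): fails — 0R²0 but no w with 0=w and 0Rw.
(F3): fails — uR²w but no t with w=t and uRt.
(F4): condition met.
(F5): fails — mR²o but no w with o=w and mRw.
Valid on: (F4).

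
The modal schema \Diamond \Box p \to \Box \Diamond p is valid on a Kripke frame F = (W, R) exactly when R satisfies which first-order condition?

Convergence

Suppose ◇□p→□◇p is valid. Take Rxy, Rxz and set V(p)={w : Ryw}. Then □p at y so ◇□p at x, so □◇p at x, so ◇p at z, giving w with Rzw and Ryw.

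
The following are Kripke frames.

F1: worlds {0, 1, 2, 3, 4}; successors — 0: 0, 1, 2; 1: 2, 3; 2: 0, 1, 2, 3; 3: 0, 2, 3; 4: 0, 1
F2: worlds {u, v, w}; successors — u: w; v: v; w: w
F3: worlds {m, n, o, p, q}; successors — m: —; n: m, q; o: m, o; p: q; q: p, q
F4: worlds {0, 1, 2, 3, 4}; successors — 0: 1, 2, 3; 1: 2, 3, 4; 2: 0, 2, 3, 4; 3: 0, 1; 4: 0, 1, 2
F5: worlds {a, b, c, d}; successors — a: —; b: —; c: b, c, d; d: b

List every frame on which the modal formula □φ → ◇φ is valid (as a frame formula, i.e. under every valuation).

The schema corresponds to seriality: ∀x ∃y Rxy.
F1: ✓.
F2: ✓.
F3: fails — world m has no successor.
F4: ✓.
F5: fails — world a has no successor.

F1, F2, F4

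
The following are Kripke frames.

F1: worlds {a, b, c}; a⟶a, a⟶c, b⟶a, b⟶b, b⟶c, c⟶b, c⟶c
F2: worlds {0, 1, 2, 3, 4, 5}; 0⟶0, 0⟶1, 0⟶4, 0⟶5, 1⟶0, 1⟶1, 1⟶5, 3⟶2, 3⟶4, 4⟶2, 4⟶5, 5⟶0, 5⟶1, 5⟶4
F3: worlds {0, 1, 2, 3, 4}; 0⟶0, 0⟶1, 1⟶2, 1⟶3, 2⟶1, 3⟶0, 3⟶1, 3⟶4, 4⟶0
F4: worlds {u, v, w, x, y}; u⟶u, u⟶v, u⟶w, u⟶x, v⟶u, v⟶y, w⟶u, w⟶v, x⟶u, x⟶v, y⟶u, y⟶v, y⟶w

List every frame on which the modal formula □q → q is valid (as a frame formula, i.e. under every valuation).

This is the axiom for reflexivity; its first-order frame correspondent is ∀x Rxx.
F1: condition met.
F2: fails — world 2 does not see itself.
F3: fails — world 1 does not see itself.
F4: fails — world v does not see itself.
Valid on: F1.

F1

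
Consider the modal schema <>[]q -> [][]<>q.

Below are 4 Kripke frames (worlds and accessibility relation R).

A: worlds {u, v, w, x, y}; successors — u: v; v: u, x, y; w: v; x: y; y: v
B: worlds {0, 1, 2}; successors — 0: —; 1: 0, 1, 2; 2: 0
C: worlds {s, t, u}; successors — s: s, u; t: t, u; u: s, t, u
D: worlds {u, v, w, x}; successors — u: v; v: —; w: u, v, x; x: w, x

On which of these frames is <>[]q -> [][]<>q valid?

Frame correspondent (Sahlqvist): forall x forall y forall z ((xRy & x R^2 z) -> exists w (yRw & zRw)) — i.e. a generalized confluence (Geach) condition.
A: fails — uRv, uR²u but no t with vRt and uRt.
B: fails — 1R0, 1R²0 but no w with 0Rw and 0Rw.
C: ✓.
D: fails — wRu, wR²v but no t with uRt and vRt.
Valid on: C.

C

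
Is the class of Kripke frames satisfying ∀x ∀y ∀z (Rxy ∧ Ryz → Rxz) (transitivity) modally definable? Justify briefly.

Definable; □q → □□q defines it

This is a Sahlqvist condition; the 4 axiom □q → □□q defines it.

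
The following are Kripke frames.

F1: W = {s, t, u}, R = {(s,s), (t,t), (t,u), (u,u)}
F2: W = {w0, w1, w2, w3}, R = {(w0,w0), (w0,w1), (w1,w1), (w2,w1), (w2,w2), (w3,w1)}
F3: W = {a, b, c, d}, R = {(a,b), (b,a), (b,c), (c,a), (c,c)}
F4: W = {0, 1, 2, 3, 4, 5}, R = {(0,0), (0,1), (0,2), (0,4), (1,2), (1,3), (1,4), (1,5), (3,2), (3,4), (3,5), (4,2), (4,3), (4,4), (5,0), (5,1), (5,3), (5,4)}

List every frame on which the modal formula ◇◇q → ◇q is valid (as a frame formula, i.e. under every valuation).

Frame correspondent (Sahlqvist): ∀x ∀y (xR²y → ∃w (y = w ∧ xRw)) — i.e. a generalized confluence (Geach) condition.
F1: condition met.
F2: condition met.
F3: fails — aR²a but no w with a=w and aRw.
F4: fails — 0R²3 but no w with 3=w and 0Rw.

F1, F2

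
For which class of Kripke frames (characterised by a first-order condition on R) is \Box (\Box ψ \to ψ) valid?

shift-reflexivity

Suppose □(□ψ→ψ) is valid. Take Rxy and set V(ψ)={w : Ryw}. Then at y, □ψ holds; since □(□ψ→ψ) at x, □ψ→ψ at y, so ψ at y, i.e. Ryy.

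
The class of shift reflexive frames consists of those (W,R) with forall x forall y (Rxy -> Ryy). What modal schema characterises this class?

A defining formula is □(□ψ → ψ) (the T□ axiom).
Suppose □(□ψ→ψ) is valid. Take Rxy and set V(ψ)={w : Ryw}. Then at y, □ψ holds; since □(□ψ→ψ) at x, □ψ→ψ at y, so ψ at y, i.e. Ryy.

□(□ψ → ψ)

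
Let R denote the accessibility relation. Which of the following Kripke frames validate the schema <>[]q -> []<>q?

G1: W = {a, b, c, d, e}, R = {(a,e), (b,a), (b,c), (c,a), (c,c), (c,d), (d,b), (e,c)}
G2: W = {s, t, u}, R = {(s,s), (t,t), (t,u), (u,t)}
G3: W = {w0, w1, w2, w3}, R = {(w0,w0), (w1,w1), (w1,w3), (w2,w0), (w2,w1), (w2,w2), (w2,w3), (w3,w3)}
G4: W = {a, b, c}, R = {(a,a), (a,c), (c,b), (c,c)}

This is the axiom for convergence; its first-order frame correspondent is forall x forall y forall z (Rxy & Rxz -> exists w (Ryw & Rzw)).
G1: fails — Rbc and Rba but c and a have no common successor.
G2: satisfies the condition.
G3: fails — Rw2w1 and Rw2w0 but w1 and w0 have no common successor.
G4: fails — Rcc and Rcb but c and b have no common successor.
Valid on: G2.

G2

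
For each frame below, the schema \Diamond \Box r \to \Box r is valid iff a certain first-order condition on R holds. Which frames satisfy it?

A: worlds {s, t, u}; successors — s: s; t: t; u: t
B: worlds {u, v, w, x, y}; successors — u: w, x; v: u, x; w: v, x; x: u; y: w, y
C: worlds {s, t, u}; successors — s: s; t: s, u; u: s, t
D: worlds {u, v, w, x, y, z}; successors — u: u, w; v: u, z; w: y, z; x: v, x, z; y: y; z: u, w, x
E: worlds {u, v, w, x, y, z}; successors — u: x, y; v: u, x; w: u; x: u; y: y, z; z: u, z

A

This is the axiom for a generalized confluence (Geach) condition; its first-order frame correspondent is \forall x \forall y \forall z ((xRy \wedge xRz) \to \exists w (yRw \wedge z = w)).
A: holds.
B: fails — uRw, uRw but no t with wRt and w=t.
C: fails — tRs, tRu but no w with sRw and u=w.
D: fails — uRw, uRu but no t with wRt and u=t.
E: fails — uRx, uRx but no t with xRt and x=t.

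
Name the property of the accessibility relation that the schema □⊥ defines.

emptiness of R

This schema is the Ver axiom.
It corresponds to emptiness of R: ∀x ∀y ¬Rxy.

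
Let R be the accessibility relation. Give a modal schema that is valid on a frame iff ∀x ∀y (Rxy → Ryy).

The condition is shift-reflexivity. The T□ schema □(□q → q) defines it.
Suppose □(□q→q) is valid. Take Rxy and set V(q)={w : Ryw}. Then at y, □q holds; since □(□q→q) at x, □q→q at y, so q at y, i.e. Ryy.

□(□q → q)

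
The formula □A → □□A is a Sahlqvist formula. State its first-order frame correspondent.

Suppose □A→□□A is valid. Take Rxy, Ryz and set V(A)={w : Rxw}. Then □A at x, so □□A at x, so □A at y, so A at z, i.e. Rxz.
Conversely, on a frame with transitivity the schema holds at every world under every valuation.
Frame condition: ∀x ∀y ∀z (Rxy ∧ Ryz → Rxz).

transitivity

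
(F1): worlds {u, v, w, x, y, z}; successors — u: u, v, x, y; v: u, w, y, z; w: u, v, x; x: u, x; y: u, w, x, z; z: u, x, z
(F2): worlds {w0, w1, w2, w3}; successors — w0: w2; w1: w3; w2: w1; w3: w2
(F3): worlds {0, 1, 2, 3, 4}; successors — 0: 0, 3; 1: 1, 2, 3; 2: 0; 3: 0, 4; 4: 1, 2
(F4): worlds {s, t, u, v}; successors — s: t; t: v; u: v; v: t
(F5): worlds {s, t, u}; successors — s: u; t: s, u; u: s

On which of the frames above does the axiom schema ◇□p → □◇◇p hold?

(F1)

This is the axiom for a generalized confluence (Geach) condition; its first-order frame correspondent is ∀x ∀y ∀z ((xRy ∧ xRz) → ∃w (yRw ∧ zR²w)).
(F1): condition met.
(F2): fails — w0Rw2, w0Rw2 but no w with w2Rw and w2R²w.
(F3): fails — 3R4, 3R0 but no w with 4Rw and 0R²w.
(F4): fails — sRt, sRt but no w with tRw and tR²w.
(F5): fails — sRu, sRu but no w with uRw and uR²w.
Valid on: (F1).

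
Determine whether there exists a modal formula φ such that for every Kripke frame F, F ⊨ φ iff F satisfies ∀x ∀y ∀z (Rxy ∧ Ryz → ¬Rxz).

Not definable by any modal formula

Any modally definable frame class is closed under surjective bounded morphisms.
The 5-cycle (worlds w0,w1,w2,w3,w4 with w0→w1→w2→w3→w4→w0) is intransitive. Mapping every world to a single reflexive point • is a surjective bounded morphism; the reflexive point is not intransitive (R••∧R•• but R••).
Hence intransitivity is not modally definable.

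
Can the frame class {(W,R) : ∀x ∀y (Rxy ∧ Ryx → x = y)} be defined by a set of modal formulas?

Any modally definable frame class is closed under surjective bounded morphisms.
The 4-cycle (worlds 0,1,2,3 with 0→1→2→3→0) is antisymmetric. Sending even-indexed worlds to • and odd-indexed worlds to ∘ is a surjective bounded morphism onto the two-world frame with •↔∘, which is not antisymmetric.
So the class is not modally definable.

Not definable by any modal formula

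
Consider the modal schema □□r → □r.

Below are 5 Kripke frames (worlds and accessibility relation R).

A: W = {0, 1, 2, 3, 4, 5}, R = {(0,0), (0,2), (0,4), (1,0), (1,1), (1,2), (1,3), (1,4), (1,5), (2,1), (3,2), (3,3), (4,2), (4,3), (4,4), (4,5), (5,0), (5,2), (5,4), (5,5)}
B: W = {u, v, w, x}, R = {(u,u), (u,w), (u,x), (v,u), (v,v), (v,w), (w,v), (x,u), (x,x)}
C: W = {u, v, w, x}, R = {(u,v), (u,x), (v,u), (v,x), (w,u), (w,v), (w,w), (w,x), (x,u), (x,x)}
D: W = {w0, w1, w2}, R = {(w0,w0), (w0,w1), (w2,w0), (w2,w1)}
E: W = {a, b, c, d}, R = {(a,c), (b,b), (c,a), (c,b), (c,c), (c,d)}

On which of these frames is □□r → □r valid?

A, B, D, E

This is the axiom for density; its first-order frame correspondent is ∀x ∀y (Rxy → ∃z (Rxz ∧ Rzy)).
A: satisfies the condition.
B: satisfies the condition.
C: fails — Ruv but no z with Ruz and Rzv.
D: satisfies the condition.
E: satisfies the condition.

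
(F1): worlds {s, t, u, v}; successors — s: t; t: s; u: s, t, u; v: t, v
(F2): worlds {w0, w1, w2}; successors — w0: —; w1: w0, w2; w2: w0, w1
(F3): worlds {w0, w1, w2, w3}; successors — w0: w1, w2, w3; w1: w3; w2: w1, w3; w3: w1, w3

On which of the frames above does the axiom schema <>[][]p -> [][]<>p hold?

Frame correspondent (Sahlqvist): forall x forall y forall z ((xRy & x R^2 z) -> exists w (y R^2 w & zRw)) — i.e. a generalized confluence (Geach) condition.
(F1): fails — uRs, uR²s but no w with sR²w and sRw.
(F2): fails — w1Rw0, w1R²w0 but no w with w0R²w and w0Rw.
(F3): satisfies the condition.

(F3)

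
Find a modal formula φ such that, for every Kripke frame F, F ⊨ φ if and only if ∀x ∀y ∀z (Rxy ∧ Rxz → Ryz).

◇s → □◇s

The condition is the Euclidean property. The 5 schema ◇s → □◇s defines it.
Suppose ◇s→□◇s is valid. Take Rxy, Rxz and set V(s)={y}. Then ◇s at x, so □◇s at x, so ◇s at z, so some w with Rzw has s; w=y, i.e. Rzy. By symmetry of the argument, Ryz.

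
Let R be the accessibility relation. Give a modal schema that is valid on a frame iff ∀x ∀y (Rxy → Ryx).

r → □◇r

The condition is symmetry. The B schema r → □◇r defines it.
Suppose r→□◇r is valid. Take Rxy and set V(r)={x}. Then r at x, so □◇r at x, so ◇r at y, so some z with Ryz has r; z=x, i.e. Ryx.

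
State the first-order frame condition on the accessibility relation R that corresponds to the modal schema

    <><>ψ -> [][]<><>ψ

This is a Sahlqvist (Geach-type) schema ◇^2□^0ψ → □^2◇^2ψ.
Minimal-valuation argument: fix x; take any y with xR^2y and any z with xR^2z. Set V(ψ) to the set of worlds R-reachable from y in exactly 0 steps. Then □^0ψ holds at y, so the antecedent holds at x; validity forces ◇^2ψ at z, giving a w with zR^2w and yR^0w.
First-order correspondent: forall x forall y forall z ((x R^2 y & x R^2 z) -> exists w (y = w & z R^2 w)).

forall x forall y forall z ((x R^2 y & x R^2 z) -> exists w (y = w & z R^2 w))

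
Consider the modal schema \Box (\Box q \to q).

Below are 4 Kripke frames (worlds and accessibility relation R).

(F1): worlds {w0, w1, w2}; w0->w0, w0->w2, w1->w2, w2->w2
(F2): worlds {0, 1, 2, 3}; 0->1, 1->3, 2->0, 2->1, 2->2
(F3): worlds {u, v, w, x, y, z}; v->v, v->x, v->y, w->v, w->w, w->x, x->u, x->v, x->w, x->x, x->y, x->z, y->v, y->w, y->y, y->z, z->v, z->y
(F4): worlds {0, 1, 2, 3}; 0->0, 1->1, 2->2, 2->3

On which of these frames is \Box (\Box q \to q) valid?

(F1)

This is the axiom for shift-reflexivity; its first-order frame correspondent is \forall x \forall y (Rxy \to Ryy).
(F1): holds.
(F2): fails — R01 but not R11.
(F3): fails — Rxu but not Ruu.
(F4): fails — R23 but not R33.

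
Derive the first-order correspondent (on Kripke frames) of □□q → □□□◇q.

∀x ∀z (xR³z → ∃w (xR²w ∧ zRw))

This is a Sahlqvist (Geach-type) schema ◇^0□^2q → □^3◇^1q.
Minimal-valuation argument: fix x; take any y with xR^0y and any z with xR^3z. Set V(q) to the set of worlds R-reachable from y in exactly 2 steps. Then □^2q holds at y, so the antecedent holds at x; validity forces ◇^1q at z, giving a w with zR^1w and yR^2w.
First-order correspondent: ∀x ∀z (xR³z → ∃w (xR²w ∧ zRw)).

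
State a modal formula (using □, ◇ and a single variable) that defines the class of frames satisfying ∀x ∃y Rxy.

A defining formula is □ψ → ◇ψ (the D axiom).
Suppose □ψ→◇ψ is valid. At any x set V(ψ)=W. Then □ψ at x, so ◇ψ at x, so x has a successor.

□ψ → ◇ψ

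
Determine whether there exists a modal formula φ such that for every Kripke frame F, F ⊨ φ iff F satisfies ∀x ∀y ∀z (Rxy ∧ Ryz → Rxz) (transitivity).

Definable; □q → □□q defines it

Yes: it is transitivity, defined by the 4 schema □q → □□q.
Suppose □q→□□q is valid. Take Rxy, Ryz and set V(q)={w : Rxw}. Then □q at x, so □□q at x, so □q at y, so q at z, i.e. Rxz.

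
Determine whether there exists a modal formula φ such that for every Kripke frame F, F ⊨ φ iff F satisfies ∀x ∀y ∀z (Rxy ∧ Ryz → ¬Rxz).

Any modally definable frame class is closed under surjective bounded morphisms.
The 3-cycle (worlds a,b,c with a→b→c→a) is intransitive. Mapping every world to a single reflexive point • is a surjective bounded morphism; the reflexive point is not intransitive (R••∧R•• but R••).
Hence intransitivity is not modally definable.

No — not modally definable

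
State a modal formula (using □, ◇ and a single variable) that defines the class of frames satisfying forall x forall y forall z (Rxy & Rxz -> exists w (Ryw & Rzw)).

◇□p → □◇p

A defining formula is ◇□p → □◇p (the .2 axiom).
Suppose ◇□p→□◇p is valid. Take Rxy, Rxz and set V(p)={w : Ryw}. Then □p at y so ◇□p at x, so □◇p at x, so ◇p at z, giving w with Rzw and Ryw.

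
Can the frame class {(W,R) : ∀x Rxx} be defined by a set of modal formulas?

Yes, by □p → p

The condition is reflexivity. A defining modal formula is □p → p.
Suppose □p→p is valid. At any x set V(p)={w : Rxw}. Then □p holds at x, so p holds at x, i.e. Rxx.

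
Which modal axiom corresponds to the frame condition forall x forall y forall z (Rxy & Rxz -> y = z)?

◇ψ → □ψ

A defining formula is ◇ψ → □ψ (the CD axiom).
Suppose ◇ψ→□ψ is valid. Take Rxy, Rxz and set V(ψ)={y}. Then ◇ψ at x, so □ψ at x, so ψ at z, i.e. z=y.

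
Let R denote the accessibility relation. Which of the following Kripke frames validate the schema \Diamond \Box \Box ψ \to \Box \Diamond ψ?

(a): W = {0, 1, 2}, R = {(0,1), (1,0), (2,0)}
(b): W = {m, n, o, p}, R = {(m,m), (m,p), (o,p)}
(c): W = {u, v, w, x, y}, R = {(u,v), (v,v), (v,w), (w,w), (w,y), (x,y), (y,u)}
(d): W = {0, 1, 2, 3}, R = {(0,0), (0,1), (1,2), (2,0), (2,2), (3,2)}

(d)

Frame correspondent (Sahlqvist): \forall x \forall y \forall z ((xRy \wedge xRz) \to \exists w (y R^2 w \wedge zRw)) — i.e. a generalized confluence (Geach) condition.
(a): fails — 0R1, 0R1 but no w with 1R²w and 1Rw.
(b): fails — mRm, mRp but no w with mR²w and pRw.
(c): fails — wRy, wRw but no t with yR²t and wRt.
(d): condition met.
Valid on: (d).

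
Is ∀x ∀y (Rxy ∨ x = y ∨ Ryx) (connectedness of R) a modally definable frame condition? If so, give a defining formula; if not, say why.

No — not modally definable

Modal frame validity is preserved under disjoint unions.
Take 3 disjoint single-world reflexive frames: each is trivially connected, but their disjoint union has 3 worlds with no edge between distinct components, so it is not connected.
So the class is not modally definable.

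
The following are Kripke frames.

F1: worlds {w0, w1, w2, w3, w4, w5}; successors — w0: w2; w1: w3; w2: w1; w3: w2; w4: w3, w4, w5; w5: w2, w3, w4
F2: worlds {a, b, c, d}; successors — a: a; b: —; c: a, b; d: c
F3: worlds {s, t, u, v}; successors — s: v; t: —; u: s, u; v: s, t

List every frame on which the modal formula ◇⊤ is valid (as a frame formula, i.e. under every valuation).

F1

Frame correspondent (Sahlqvist): ∀x ∃y Rxy — i.e. seriality.
F1: ✓.
F2: fails — world b has no successor.
F3: fails — world t has no successor.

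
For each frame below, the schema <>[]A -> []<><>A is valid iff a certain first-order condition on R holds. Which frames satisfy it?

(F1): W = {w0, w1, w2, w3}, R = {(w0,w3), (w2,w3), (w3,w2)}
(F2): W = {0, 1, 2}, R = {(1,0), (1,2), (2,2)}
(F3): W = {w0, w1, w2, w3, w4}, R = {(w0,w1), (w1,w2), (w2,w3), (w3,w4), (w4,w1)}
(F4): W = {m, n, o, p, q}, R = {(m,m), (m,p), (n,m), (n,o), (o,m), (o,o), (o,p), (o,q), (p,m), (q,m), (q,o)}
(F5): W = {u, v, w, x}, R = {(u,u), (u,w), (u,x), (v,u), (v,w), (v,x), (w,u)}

This is the axiom for a generalized confluence (Geach) condition; its first-order frame correspondent is forall x forall y forall z ((xRy & xRz) -> exists w (yRw & z R^2 w)).
(F1): fails — w0Rw3, w0Rw3 but no w with w3Rw and w3R²w.
(F2): fails — 1R0, 1R0 but no w with 0Rw and 0R²w.
(F3): fails — w0Rw1, w0Rw1 but no w with w1Rw and w1R²w.
(F4): holds.
(F5): fails — uRu, uRx but no t with uRt and xR²t.
Valid on: (F4).

(F4)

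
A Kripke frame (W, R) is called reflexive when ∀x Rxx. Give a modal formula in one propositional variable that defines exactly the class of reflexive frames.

This is reflexivity; the standard corresponding axiom is T: □s → s.
Suppose □s→s is valid. At any x set V(s)={w : Rxw}. Then □s holds at x, so s holds at x, i.e. Rxx.

□s → s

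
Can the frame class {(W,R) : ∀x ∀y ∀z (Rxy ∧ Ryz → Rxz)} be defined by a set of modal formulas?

Definable; □r → □□r defines it

This is a Sahlqvist condition; the 4 axiom □r → □□r defines it.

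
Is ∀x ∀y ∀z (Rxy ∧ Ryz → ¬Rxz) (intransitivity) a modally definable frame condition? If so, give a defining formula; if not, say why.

No — not modally definable

Any modally definable frame class is closed under surjective bounded morphisms.
The 3-cycle (worlds a,b,c with a→b→c→a) is intransitive. Mapping every world to a single reflexive point • is a surjective bounded morphism; the reflexive point is not intransitive (R••∧R•• but R••).
So the class is not modally definable.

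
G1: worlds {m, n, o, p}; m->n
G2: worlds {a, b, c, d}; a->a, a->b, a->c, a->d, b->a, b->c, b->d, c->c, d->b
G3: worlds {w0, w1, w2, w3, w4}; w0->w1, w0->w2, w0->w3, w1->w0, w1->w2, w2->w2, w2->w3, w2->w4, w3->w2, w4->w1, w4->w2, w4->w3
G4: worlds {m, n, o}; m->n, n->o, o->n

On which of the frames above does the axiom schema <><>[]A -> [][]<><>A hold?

G1, G3

This is the axiom for a generalized confluence (Geach) condition; its first-order frame correspondent is forall x forall y forall z ((x R^2 y & x R^2 z) -> exists w (yRw & z R^2 w)).
G1: holds.
G2: fails — aR²d, aR²c but no w with dRw and cR²w.
G3: holds.
G4: fails — mR²o, mR²o but no w with oRw and oR²w.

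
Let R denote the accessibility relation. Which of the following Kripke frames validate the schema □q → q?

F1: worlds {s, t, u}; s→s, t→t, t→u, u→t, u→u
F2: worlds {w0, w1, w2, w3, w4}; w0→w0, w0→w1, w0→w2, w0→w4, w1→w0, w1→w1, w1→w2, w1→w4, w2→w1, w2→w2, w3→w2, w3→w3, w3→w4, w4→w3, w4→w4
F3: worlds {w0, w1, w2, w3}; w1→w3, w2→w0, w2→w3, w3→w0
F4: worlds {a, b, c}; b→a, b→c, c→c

This is the axiom for reflexivity; its first-order frame correspondent is ∀x Rxx.
F1: holds.
F2: holds.
F3: fails — world w0 does not see itself.
F4: fails — world a does not see itself.
Valid on: F1, F2.

F1, F2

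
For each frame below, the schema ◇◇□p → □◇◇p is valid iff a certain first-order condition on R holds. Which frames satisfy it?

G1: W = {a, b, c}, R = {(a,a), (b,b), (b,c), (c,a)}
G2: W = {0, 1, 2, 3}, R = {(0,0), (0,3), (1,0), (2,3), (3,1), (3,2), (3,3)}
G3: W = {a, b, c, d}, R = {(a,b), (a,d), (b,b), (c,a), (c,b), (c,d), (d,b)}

This is the axiom for a generalized confluence (Geach) condition; its first-order frame correspondent is ∀x ∀y ∀z ((xR²y ∧ xRz) → ∃w (yRw ∧ zR²w)).
G1: fails — bR²b, bRc but no w with bRw and cR²w.
G2: fails — 3R²1, 3R2 but no w with 1Rw and 2R²w.
G3: holds.

G3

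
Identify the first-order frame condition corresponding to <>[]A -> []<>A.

Convergence

This schema is the .2 axiom.
It corresponds to convergence: forall x forall y forall z (Rxy & Rxz -> exists w (Ryw & Rzw)).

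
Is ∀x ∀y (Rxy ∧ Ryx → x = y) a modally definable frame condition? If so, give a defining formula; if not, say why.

No

If a class were modally definable it would be closed under surjective bounded morphisms (Goldblatt–Thomason).
The 8-cycle (worlds a,b,c,d,e,f,g,h with a→b→c→d→e→f→g→h→a) is antisymmetric. Sending even-indexed worlds to a and odd-indexed worlds to b is a surjective bounded morphism onto the two-world frame with a↔b, which is not antisymmetric.
So no modal formula (or set of formulas) defines exactly the antisymmetric frames.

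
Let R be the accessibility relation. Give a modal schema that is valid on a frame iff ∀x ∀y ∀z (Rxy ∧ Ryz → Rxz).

□p → □□p

A defining formula is □p → □□p (the 4 axiom).
Suppose □p→□□p is valid. Take Rxy, Ryz and set V(p)={w : Rxw}. Then □p at x, so □□p at x, so □p at y, so p at z, i.e. Rxz.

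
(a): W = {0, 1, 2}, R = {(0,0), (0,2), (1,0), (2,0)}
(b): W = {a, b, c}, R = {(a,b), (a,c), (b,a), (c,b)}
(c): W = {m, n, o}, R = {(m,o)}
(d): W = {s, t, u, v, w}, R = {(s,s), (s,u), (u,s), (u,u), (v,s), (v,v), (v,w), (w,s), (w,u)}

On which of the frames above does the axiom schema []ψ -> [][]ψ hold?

This is the axiom for transitivity; its first-order frame correspondent is forall x forall y forall z (Rxy & Ryz -> Rxz).
(a): fails — R10 and R02 but not R12.
(b): fails — Rab and Rba but not Raa.
(c): condition met.
(d): fails — Rvw and Rwu but not Rvu.

(c)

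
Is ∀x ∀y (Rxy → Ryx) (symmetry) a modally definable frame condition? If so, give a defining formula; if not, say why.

This is a Sahlqvist condition; the B axiom p → □◇p defines it.

Yes, by p → □◇p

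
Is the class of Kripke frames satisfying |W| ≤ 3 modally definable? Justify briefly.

Not definable by any modal formula

Any modally definable frame class is closed under disjoint unions.
Any modal formula valid on each of 4 disjoint one-world frames is valid on their disjoint union (validity is preserved under disjoint unions). Each one-world frame has |W|=1≤3, but the union has |W|=4.
So the class is not modally definable.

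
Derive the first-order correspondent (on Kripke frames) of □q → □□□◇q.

This is a Sahlqvist (Geach-type) schema ◇^0□^1q → □^3◇^1q.
Minimal-valuation argument: fix x; take any y with xR^0y and any z with xR^3z. Set V(q) to the set of worlds R-reachable from y in exactly 1 step. Then □^1q holds at y, so the antecedent holds at x; validity forces ◇^1q at z, giving a w with zR^1w and yR^1w.
First-order correspondent: ∀x ∀z (xR³z → ∃w (xRw ∧ zRw)).

∀x ∀z (xR³z → ∃w (xRw ∧ zRw))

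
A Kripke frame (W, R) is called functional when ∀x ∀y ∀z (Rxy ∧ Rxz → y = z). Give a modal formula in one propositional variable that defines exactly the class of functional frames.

This is partial functionality; the standard corresponding axiom is CD: ◇p → □p.
Suppose ◇p→□p is valid. Take Rxy, Rxz and set V(p)={y}. Then ◇p at x, so □p at x, so p at z, i.e. z=y.

◇p → □p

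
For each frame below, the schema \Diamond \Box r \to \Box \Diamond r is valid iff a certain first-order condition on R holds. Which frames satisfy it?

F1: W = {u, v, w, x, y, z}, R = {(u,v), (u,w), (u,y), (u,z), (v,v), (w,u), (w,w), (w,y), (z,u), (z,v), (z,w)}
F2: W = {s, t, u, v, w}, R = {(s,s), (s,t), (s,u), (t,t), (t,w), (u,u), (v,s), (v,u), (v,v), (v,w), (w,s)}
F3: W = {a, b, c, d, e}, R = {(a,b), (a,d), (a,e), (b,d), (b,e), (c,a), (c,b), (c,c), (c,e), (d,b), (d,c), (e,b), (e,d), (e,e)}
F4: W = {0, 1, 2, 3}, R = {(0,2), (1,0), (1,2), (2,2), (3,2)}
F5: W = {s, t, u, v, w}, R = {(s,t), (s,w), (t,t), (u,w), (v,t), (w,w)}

The schema corresponds to convergence: \forall x \forall y \forall z (Rxy \wedge Rxz \to \exists w (Ryw \wedge Rzw)).
F1: fails — Ruv and Ruw but v and w have no common successor.
F2: fails — Rsu and Rst but u and t have no common successor.
F3: fails — Rab and Rad but b and d have no common successor.
F4: holds.
F5: fails — Rsw and Rst but w and t have no common successor.

F4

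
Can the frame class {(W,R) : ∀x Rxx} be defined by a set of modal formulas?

This is a Sahlqvist condition; the T axiom □p → p defines it.
Suppose □p→p is valid. At any x set V(p)={w : Rxw}. Then □p holds at x, so p holds at x, i.e. Rxx.

Definable; □p → p defines it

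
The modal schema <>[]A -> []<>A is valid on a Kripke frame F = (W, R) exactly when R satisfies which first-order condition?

convergence

Suppose ◇□A→□◇A is valid. Take Rxy, Rxz and set V(A)={w : Ryw}. Then □A at y so ◇□A at x, so □◇A at x, so ◇A at z, giving w with Rzw and Ryw.
Conversely, any frame satisfying forall x forall y forall z (Rxy & Rxz -> exists w (Ryw & Rzw)) validates the schema.
Frame condition: forall x forall y forall z (Rxy & Rxz -> exists w (Ryw & Rzw)).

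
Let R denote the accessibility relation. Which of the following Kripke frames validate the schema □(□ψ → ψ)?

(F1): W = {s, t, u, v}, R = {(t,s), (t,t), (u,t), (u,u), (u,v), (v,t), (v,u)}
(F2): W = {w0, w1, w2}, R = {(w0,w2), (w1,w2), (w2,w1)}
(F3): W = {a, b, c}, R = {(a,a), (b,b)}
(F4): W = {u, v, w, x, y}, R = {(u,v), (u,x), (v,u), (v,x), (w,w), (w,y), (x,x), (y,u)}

This is the axiom for shift-reflexivity; its first-order frame correspondent is ∀x ∀y (Rxy → Ryy).
(F1): fails — Ruv but not Rvv.
(F2): fails — Rw1w2 but not Rw2w2.
(F3): holds.
(F4): fails — Ruv but not Rvv.

(F3)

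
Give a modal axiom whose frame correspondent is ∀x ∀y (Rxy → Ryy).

The condition is shift-reflexivity. The T□ schema □(□s → s) defines it.

□(□s → s)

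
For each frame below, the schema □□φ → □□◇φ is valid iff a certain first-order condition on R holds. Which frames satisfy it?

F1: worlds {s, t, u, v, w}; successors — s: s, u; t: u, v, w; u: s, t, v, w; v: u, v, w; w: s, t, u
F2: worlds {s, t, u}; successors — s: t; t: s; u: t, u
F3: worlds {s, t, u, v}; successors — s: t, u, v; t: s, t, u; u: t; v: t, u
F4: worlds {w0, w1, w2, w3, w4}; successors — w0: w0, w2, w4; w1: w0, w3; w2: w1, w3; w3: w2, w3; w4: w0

F1, F3

This is the axiom for a generalized confluence (Geach) condition; its first-order frame correspondent is ∀x ∀z (xR²z → ∃w (xR²w ∧ zRw)).
F1: condition met.
F2: fails — sR²s but no w with sR²w and sRw.
F3: condition met.
F4: fails — w4R²w2 but no w with w4R²w and w2Rw.
Valid on: F1, F3.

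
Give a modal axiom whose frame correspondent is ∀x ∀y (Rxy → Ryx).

r → □◇r

The condition is symmetry. The B schema r → □◇r defines it.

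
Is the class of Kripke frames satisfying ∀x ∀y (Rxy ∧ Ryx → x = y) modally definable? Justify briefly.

Not definable by any modal formula

If a class were modally definable it would be closed under surjective bounded morphisms (Goldblatt–Thomason).
The 6-cycle (worlds 0,1,2,3,4,5 with 0→1→2→3→4→5→0) is antisymmetric. Sending even-indexed worlds to • and odd-indexed worlds to ∘ is a surjective bounded morphism onto the two-world frame with •↔∘, which is not antisymmetric.
So the class is not modally definable.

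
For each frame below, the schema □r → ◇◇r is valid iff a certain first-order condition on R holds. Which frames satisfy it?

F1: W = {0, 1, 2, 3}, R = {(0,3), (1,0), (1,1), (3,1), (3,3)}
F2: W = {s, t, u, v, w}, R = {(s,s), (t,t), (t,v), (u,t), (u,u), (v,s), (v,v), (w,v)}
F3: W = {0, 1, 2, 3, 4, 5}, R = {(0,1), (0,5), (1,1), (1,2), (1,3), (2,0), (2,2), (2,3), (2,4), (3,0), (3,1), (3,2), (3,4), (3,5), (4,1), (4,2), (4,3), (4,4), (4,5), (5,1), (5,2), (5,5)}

Frame correspondent (Sahlqvist): ∀x ∃w (xRw ∧ xR²w) — i.e. a generalized confluence (Geach) condition.
F1: fails — at 2 but no w with 2Rw and 2R²w.
F2: holds.
F3: holds.
Valid on: F2, F3.

F2, F3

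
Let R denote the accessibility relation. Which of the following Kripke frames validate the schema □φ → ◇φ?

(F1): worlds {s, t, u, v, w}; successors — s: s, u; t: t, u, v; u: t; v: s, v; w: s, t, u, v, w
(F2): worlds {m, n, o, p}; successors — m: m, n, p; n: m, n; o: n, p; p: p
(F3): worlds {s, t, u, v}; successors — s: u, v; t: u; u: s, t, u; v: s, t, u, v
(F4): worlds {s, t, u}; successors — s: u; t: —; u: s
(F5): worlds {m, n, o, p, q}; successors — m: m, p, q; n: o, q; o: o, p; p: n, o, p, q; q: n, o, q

(F1), (F2), (F3), (F5)

This is the axiom for seriality; its first-order frame correspondent is ∀x ∃y Rxy.
(F1): ✓.
(F2): ✓.
(F3): ✓.
(F4): fails — world t has no successor.
(F5): ✓.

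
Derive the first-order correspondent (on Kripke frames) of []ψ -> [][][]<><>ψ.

This is a Sahlqvist (Geach-type) schema ◇^0□^1ψ → □^3◇^2ψ.
Minimal-valuation argument: fix x; take any y with xR^0y and any z with xR^3z. Set V(ψ) to the set of worlds R-reachable from y in exactly 1 step. Then □^1ψ holds at y, so the antecedent holds at x; validity forces ◇^2ψ at z, giving a w with zR^2w and yR^1w.
First-order correspondent: forall x forall z (x R^3 z -> exists w (xRw & z R^2 w)).

forall x forall z (x R^3 z -> exists w (xRw & z R^2 w))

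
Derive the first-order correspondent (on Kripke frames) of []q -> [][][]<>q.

forall x forall z (x R^3 z -> exists w (xRw & zRw))

This is a Sahlqvist (Geach-type) schema ◇^0□^1q → □^3◇^1q.
Minimal-valuation argument: fix x; take any y with xR^0y and any z with xR^3z. Set V(q) to the set of worlds R-reachable from y in exactly 1 step. Then □^1q holds at y, so the antecedent holds at x; validity forces ◇^1q at z, giving a w with zR^1w and yR^1w.
First-order correspondent: forall x forall z (x R^3 z -> exists w (xRw & zRw)).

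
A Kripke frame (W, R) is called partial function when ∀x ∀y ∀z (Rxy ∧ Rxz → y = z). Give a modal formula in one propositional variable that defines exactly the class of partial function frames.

This is partial functionality; the standard corresponding axiom is CD: ◇s → □s.
Suppose ◇s→□s is valid. Take Rxy, Rxz and set V(s)={y}. Then ◇s at x, so □s at x, so s at z, i.e. z=y.

◇s → □s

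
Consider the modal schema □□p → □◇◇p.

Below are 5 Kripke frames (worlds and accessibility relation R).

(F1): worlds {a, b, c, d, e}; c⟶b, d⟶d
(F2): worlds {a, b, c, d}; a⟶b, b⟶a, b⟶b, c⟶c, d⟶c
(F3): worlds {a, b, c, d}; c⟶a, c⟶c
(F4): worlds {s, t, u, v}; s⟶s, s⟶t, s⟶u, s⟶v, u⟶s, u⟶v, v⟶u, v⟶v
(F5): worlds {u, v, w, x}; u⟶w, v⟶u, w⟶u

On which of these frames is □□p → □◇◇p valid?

(F2)

This is the axiom for a generalized confluence (Geach) condition; its first-order frame correspondent is ∀x ∀z (xRz → ∃w (xR²w ∧ zR²w)).
(F1): fails — cRb but no w with cR²w and bR²w.
(F2): condition met.
(F3): fails — cRa but no w with cR²w and aR²w.
(F4): fails — sRt but no w with sR²w and tR²w.
(F5): fails — uRw but no t with uR²t and wR²t.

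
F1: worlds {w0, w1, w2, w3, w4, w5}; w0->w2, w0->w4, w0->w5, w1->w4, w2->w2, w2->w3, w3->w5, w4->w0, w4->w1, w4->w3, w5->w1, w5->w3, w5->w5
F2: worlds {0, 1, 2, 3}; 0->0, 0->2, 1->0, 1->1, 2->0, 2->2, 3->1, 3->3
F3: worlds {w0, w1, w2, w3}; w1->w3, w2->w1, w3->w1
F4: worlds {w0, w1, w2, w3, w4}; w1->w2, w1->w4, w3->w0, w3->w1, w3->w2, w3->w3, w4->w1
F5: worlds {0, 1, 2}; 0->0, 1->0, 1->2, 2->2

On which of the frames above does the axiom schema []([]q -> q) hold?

This is the axiom for shift-reflexivity; its first-order frame correspondent is forall x forall y (Rxy -> Ryy).
F1: fails — Rw0w4 but not Rw4w4.
F2: holds.
F3: fails — Rw3w1 but not Rw1w1.
F4: fails — Rw1w2 but not Rw2w2.
F5: holds.
Valid on: F2, F5.

F2, F5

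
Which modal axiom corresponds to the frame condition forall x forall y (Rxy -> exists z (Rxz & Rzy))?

□□ψ → □ψ

This is density; the standard corresponding axiom is C4: □□ψ → □ψ.
Suppose □□ψ→□ψ is valid. Take Rxy and set V(ψ)={w : xR²w}. Then □□ψ at x, so □ψ at x, so ψ at y, i.e. ∃z(Rxz∧Rzy).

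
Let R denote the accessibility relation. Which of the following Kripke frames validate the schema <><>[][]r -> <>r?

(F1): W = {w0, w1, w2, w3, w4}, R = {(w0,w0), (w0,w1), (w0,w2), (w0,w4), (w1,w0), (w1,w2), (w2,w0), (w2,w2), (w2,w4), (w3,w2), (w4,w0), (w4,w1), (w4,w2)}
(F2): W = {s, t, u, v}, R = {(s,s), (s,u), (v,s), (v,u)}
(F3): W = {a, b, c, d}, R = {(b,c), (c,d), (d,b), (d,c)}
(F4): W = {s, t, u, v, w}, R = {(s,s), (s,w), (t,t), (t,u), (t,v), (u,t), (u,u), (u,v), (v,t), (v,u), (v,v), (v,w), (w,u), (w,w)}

(F1), (F4)

This is the axiom for a generalized confluence (Geach) condition; its first-order frame correspondent is forall x forall y (x R^2 y -> exists w (y R^2 w & xRw)).
(F1): condition met.
(F2): fails — sR²u but no w with uR²w and sRw.
(F3): fails — cR²c but no w with cR²w and cRw.
(F4): condition met.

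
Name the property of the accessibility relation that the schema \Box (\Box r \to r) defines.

This is the T□ axiom.
It corresponds to shift-reflexivity: \forall x \forall y (Rxy \to Ryy).

Shift-reflexivity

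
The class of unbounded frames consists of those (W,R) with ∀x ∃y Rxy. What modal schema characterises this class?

A defining formula is □ψ → ◇ψ (the D axiom).

□ψ → ◇ψ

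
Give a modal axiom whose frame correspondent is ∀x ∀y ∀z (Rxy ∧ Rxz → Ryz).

◇r → □◇r

This is the Euclidean property; the standard corresponding axiom is 5: ◇r → □◇r.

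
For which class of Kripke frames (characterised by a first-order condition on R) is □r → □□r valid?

transitivity: ∀x ∀y ∀z (Rxy ∧ Ryz → Rxz)

This is the 4 axiom.
Its frame correspondent is transitivity — ∀x ∀y ∀z (Rxy ∧ Ryz → Rxz).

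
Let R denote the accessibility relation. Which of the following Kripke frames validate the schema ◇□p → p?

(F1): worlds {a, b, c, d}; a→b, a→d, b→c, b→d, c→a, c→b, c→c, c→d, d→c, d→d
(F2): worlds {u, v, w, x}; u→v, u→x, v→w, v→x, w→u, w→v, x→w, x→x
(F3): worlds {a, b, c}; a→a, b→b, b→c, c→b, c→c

(F3)

Frame correspondent (Sahlqvist): ∀x ∀y (Rxy → Ryx) — i.e. symmetry.
(F1): fails — Rab but not Rba.
(F2): fails — Ruv but not Rvu.
(F3): holds.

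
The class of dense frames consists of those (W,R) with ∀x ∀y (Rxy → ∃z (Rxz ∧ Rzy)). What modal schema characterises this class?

This is density; the standard corresponding axiom is C4: □□ψ → □ψ.
Suppose □□ψ→□ψ is valid. Take Rxy and set V(ψ)={w : xR²w}. Then □□ψ at x, so □ψ at x, so ψ at y, i.e. ∃z(Rxz∧Rzy).

□□ψ → □ψ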